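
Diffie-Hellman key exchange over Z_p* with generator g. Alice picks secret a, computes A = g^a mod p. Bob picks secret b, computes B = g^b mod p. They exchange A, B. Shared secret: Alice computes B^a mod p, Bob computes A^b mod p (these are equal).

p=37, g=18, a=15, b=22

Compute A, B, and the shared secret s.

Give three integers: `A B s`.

Answer: 8 30 11

Derivation:
A = 18^15 mod 37  (bits of 15 = 1111)
  bit 0 = 1: r = r^2 * 18 mod 37 = 1^2 * 18 = 1*18 = 18
  bit 1 = 1: r = r^2 * 18 mod 37 = 18^2 * 18 = 28*18 = 23
  bit 2 = 1: r = r^2 * 18 mod 37 = 23^2 * 18 = 11*18 = 13
  bit 3 = 1: r = r^2 * 18 mod 37 = 13^2 * 18 = 21*18 = 8
  -> A = 8
B = 18^22 mod 37  (bits of 22 = 10110)
  bit 0 = 1: r = r^2 * 18 mod 37 = 1^2 * 18 = 1*18 = 18
  bit 1 = 0: r = r^2 mod 37 = 18^2 = 28
  bit 2 = 1: r = r^2 * 18 mod 37 = 28^2 * 18 = 7*18 = 15
  bit 3 = 1: r = r^2 * 18 mod 37 = 15^2 * 18 = 3*18 = 17
  bit 4 = 0: r = r^2 mod 37 = 17^2 = 30
  -> B = 30
s = B^a = 30^15 mod 37  (bits of 15 = 1111)
  bit 0 = 1: r = r^2 * 30 mod 37 = 1^2 * 30 = 1*30 = 30
  bit 1 = 1: r = r^2 * 30 mod 37 = 30^2 * 30 = 12*30 = 27
  bit 2 = 1: r = r^2 * 30 mod 37 = 27^2 * 30 = 26*30 = 3
  bit 3 = 1: r = r^2 * 30 mod 37 = 3^2 * 30 = 9*30 = 11
  -> s = B^a = 11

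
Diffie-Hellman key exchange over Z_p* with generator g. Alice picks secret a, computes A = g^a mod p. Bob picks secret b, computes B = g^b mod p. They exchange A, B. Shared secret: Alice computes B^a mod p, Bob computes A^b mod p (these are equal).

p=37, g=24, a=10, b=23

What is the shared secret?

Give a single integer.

A = 24^10 mod 37  (bits of 10 = 1010)
  bit 0 = 1: r = r^2 * 24 mod 37 = 1^2 * 24 = 1*24 = 24
  bit 1 = 0: r = r^2 mod 37 = 24^2 = 21
  bit 2 = 1: r = r^2 * 24 mod 37 = 21^2 * 24 = 34*24 = 2
  bit 3 = 0: r = r^2 mod 37 = 2^2 = 4
  -> A = 4
B = 24^23 mod 37  (bits of 23 = 10111)
  bit 0 = 1: r = r^2 * 24 mod 37 = 1^2 * 24 = 1*24 = 24
  bit 1 = 0: r = r^2 mod 37 = 24^2 = 21
  bit 2 = 1: r = r^2 * 24 mod 37 = 21^2 * 24 = 34*24 = 2
  bit 3 = 1: r = r^2 * 24 mod 37 = 2^2 * 24 = 4*24 = 22
  bit 4 = 1: r = r^2 * 24 mod 37 = 22^2 * 24 = 3*24 = 35
  -> B = 35
s = B^a = 35^10 mod 37  (bits of 10 = 1010)
  bit 0 = 1: r = r^2 * 35 mod 37 = 1^2 * 35 = 1*35 = 35
  bit 1 = 0: r = r^2 mod 37 = 35^2 = 4
  bit 2 = 1: r = r^2 * 35 mod 37 = 4^2 * 35 = 16*35 = 5
  bit 3 = 0: r = r^2 mod 37 = 5^2 = 25
  -> s = B^a = 25

Answer: 25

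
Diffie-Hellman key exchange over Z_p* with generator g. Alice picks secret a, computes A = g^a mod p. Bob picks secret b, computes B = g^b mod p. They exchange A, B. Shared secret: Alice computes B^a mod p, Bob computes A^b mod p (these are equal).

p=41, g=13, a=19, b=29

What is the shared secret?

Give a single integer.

Answer: 6

Derivation:
A = 13^19 mod 41  (bits of 19 = 10011)
  bit 0 = 1: r = r^2 * 13 mod 41 = 1^2 * 13 = 1*13 = 13
  bit 1 = 0: r = r^2 mod 41 = 13^2 = 5
  bit 2 = 0: r = r^2 mod 41 = 5^2 = 25
  bit 3 = 1: r = r^2 * 13 mod 41 = 25^2 * 13 = 10*13 = 7
  bit 4 = 1: r = r^2 * 13 mod 41 = 7^2 * 13 = 8*13 = 22
  -> A = 22
B = 13^29 mod 41  (bits of 29 = 11101)
  bit 0 = 1: r = r^2 * 13 mod 41 = 1^2 * 13 = 1*13 = 13
  bit 1 = 1: r = r^2 * 13 mod 41 = 13^2 * 13 = 5*13 = 24
  bit 2 = 1: r = r^2 * 13 mod 41 = 24^2 * 13 = 2*13 = 26
  bit 3 = 0: r = r^2 mod 41 = 26^2 = 20
  bit 4 = 1: r = r^2 * 13 mod 41 = 20^2 * 13 = 31*13 = 34
  -> B = 34
s = B^a = 34^19 mod 41  (bits of 19 = 10011)
  bit 0 = 1: r = r^2 * 34 mod 41 = 1^2 * 34 = 1*34 = 34
  bit 1 = 0: r = r^2 mod 41 = 34^2 = 8
  bit 2 = 0: r = r^2 mod 41 = 8^2 = 23
  bit 3 = 1: r = r^2 * 34 mod 41 = 23^2 * 34 = 37*34 = 28
  bit 4 = 1: r = r^2 * 34 mod 41 = 28^2 * 34 = 5*34 = 6
  -> s = B^a = 6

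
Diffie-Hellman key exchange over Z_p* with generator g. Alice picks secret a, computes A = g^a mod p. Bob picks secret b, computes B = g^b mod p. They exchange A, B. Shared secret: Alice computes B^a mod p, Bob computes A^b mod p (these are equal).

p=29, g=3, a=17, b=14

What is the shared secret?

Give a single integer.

A = 3^17 mod 29  (bits of 17 = 10001)
  bit 0 = 1: r = r^2 * 3 mod 29 = 1^2 * 3 = 1*3 = 3
  bit 1 = 0: r = r^2 mod 29 = 3^2 = 9
  bit 2 = 0: r = r^2 mod 29 = 9^2 = 23
  bit 3 = 0: r = r^2 mod 29 = 23^2 = 7
  bit 4 = 1: r = r^2 * 3 mod 29 = 7^2 * 3 = 20*3 = 2
  -> A = 2
B = 3^14 mod 29  (bits of 14 = 1110)
  bit 0 = 1: r = r^2 * 3 mod 29 = 1^2 * 3 = 1*3 = 3
  bit 1 = 1: r = r^2 * 3 mod 29 = 3^2 * 3 = 9*3 = 27
  bit 2 = 1: r = r^2 * 3 mod 29 = 27^2 * 3 = 4*3 = 12
  bit 3 = 0: r = r^2 mod 29 = 12^2 = 28
  -> B = 28
s = B^a = 28^17 mod 29  (bits of 17 = 10001)
  bit 0 = 1: r = r^2 * 28 mod 29 = 1^2 * 28 = 1*28 = 28
  bit 1 = 0: r = r^2 mod 29 = 28^2 = 1
  bit 2 = 0: r = r^2 mod 29 = 1^2 = 1
  bit 3 = 0: r = r^2 mod 29 = 1^2 = 1
  bit 4 = 1: r = r^2 * 28 mod 29 = 1^2 * 28 = 1*28 = 28
  -> s = B^a = 28

Answer: 28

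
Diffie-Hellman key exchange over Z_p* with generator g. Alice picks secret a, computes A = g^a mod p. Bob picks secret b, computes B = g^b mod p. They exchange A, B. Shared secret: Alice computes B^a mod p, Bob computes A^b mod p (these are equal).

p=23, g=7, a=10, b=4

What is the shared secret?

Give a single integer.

A = 7^10 mod 23  (bits of 10 = 1010)
  bit 0 = 1: r = r^2 * 7 mod 23 = 1^2 * 7 = 1*7 = 7
  bit 1 = 0: r = r^2 mod 23 = 7^2 = 3
  bit 2 = 1: r = r^2 * 7 mod 23 = 3^2 * 7 = 9*7 = 17
  bit 3 = 0: r = r^2 mod 23 = 17^2 = 13
  -> A = 13
B = 7^4 mod 23  (bits of 4 = 100)
  bit 0 = 1: r = r^2 * 7 mod 23 = 1^2 * 7 = 1*7 = 7
  bit 1 = 0: r = r^2 mod 23 = 7^2 = 3
  bit 2 = 0: r = r^2 mod 23 = 3^2 = 9
  -> B = 9
s = B^a = 9^10 mod 23  (bits of 10 = 1010)
  bit 0 = 1: r = r^2 * 9 mod 23 = 1^2 * 9 = 1*9 = 9
  bit 1 = 0: r = r^2 mod 23 = 9^2 = 12
  bit 2 = 1: r = r^2 * 9 mod 23 = 12^2 * 9 = 6*9 = 8
  bit 3 = 0: r = r^2 mod 23 = 8^2 = 18
  -> s = B^a = 18

Answer: 18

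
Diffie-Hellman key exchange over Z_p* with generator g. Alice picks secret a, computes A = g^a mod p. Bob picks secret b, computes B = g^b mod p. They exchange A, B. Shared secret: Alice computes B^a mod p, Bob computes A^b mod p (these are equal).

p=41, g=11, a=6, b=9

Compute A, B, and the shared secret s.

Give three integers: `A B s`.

Answer: 33 12 36

Derivation:
A = 11^6 mod 41  (bits of 6 = 110)
  bit 0 = 1: r = r^2 * 11 mod 41 = 1^2 * 11 = 1*11 = 11
  bit 1 = 1: r = r^2 * 11 mod 41 = 11^2 * 11 = 39*11 = 19
  bit 2 = 0: r = r^2 mod 41 = 19^2 = 33
  -> A = 33
B = 11^9 mod 41  (bits of 9 = 1001)
  bit 0 = 1: r = r^2 * 11 mod 41 = 1^2 * 11 = 1*11 = 11
  bit 1 = 0: r = r^2 mod 41 = 11^2 = 39
  bit 2 = 0: r = r^2 mod 41 = 39^2 = 4
  bit 3 = 1: r = r^2 * 11 mod 41 = 4^2 * 11 = 16*11 = 12
  -> B = 12
s = B^a = 12^6 mod 41  (bits of 6 = 110)
  bit 0 = 1: r = r^2 * 12 mod 41 = 1^2 * 12 = 1*12 = 12
  bit 1 = 1: r = r^2 * 12 mod 41 = 12^2 * 12 = 21*12 = 6
  bit 2 = 0: r = r^2 mod 41 = 6^2 = 36
  -> s = B^a = 36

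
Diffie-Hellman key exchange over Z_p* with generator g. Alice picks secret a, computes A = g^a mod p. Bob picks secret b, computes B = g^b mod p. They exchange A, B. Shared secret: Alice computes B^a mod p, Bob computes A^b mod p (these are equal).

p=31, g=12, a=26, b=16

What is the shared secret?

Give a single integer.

Answer: 10

Derivation:
A = 12^26 mod 31  (bits of 26 = 11010)
  bit 0 = 1: r = r^2 * 12 mod 31 = 1^2 * 12 = 1*12 = 12
  bit 1 = 1: r = r^2 * 12 mod 31 = 12^2 * 12 = 20*12 = 23
  bit 2 = 0: r = r^2 mod 31 = 23^2 = 2
  bit 3 = 1: r = r^2 * 12 mod 31 = 2^2 * 12 = 4*12 = 17
  bit 4 = 0: r = r^2 mod 31 = 17^2 = 10
  -> A = 10
B = 12^16 mod 31  (bits of 16 = 10000)
  bit 0 = 1: r = r^2 * 12 mod 31 = 1^2 * 12 = 1*12 = 12
  bit 1 = 0: r = r^2 mod 31 = 12^2 = 20
  bit 2 = 0: r = r^2 mod 31 = 20^2 = 28
  bit 3 = 0: r = r^2 mod 31 = 28^2 = 9
  bit 4 = 0: r = r^2 mod 31 = 9^2 = 19
  -> B = 19
s = B^a = 19^26 mod 31  (bits of 26 = 11010)
  bit 0 = 1: r = r^2 * 19 mod 31 = 1^2 * 19 = 1*19 = 19
  bit 1 = 1: r = r^2 * 19 mod 31 = 19^2 * 19 = 20*19 = 8
  bit 2 = 0: r = r^2 mod 31 = 8^2 = 2
  bit 3 = 1: r = r^2 * 19 mod 31 = 2^2 * 19 = 4*19 = 14
  bit 4 = 0: r = r^2 mod 31 = 14^2 = 10
  -> s = B^a = 10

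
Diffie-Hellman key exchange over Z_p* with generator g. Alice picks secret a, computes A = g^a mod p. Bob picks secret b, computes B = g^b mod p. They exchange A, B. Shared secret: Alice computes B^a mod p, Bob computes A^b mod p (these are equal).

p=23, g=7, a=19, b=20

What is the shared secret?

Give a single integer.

A = 7^19 mod 23  (bits of 19 = 10011)
  bit 0 = 1: r = r^2 * 7 mod 23 = 1^2 * 7 = 1*7 = 7
  bit 1 = 0: r = r^2 mod 23 = 7^2 = 3
  bit 2 = 0: r = r^2 mod 23 = 3^2 = 9
  bit 3 = 1: r = r^2 * 7 mod 23 = 9^2 * 7 = 12*7 = 15
  bit 4 = 1: r = r^2 * 7 mod 23 = 15^2 * 7 = 18*7 = 11
  -> A = 11
B = 7^20 mod 23  (bits of 20 = 10100)
  bit 0 = 1: r = r^2 * 7 mod 23 = 1^2 * 7 = 1*7 = 7
  bit 1 = 0: r = r^2 mod 23 = 7^2 = 3
  bit 2 = 1: r = r^2 * 7 mod 23 = 3^2 * 7 = 9*7 = 17
  bit 3 = 0: r = r^2 mod 23 = 17^2 = 13
  bit 4 = 0: r = r^2 mod 23 = 13^2 = 8
  -> B = 8
s = B^a = 8^19 mod 23  (bits of 19 = 10011)
  bit 0 = 1: r = r^2 * 8 mod 23 = 1^2 * 8 = 1*8 = 8
  bit 1 = 0: r = r^2 mod 23 = 8^2 = 18
  bit 2 = 0: r = r^2 mod 23 = 18^2 = 2
  bit 3 = 1: r = r^2 * 8 mod 23 = 2^2 * 8 = 4*8 = 9
  bit 4 = 1: r = r^2 * 8 mod 23 = 9^2 * 8 = 12*8 = 4
  -> s = B^a = 4

Answer: 4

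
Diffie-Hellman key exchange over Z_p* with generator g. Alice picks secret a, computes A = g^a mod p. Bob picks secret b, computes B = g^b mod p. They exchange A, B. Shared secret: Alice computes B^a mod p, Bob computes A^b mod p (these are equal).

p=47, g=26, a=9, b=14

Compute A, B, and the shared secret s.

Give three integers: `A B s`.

A = 26^9 mod 47  (bits of 9 = 1001)
  bit 0 = 1: r = r^2 * 26 mod 47 = 1^2 * 26 = 1*26 = 26
  bit 1 = 0: r = r^2 mod 47 = 26^2 = 18
  bit 2 = 0: r = r^2 mod 47 = 18^2 = 42
  bit 3 = 1: r = r^2 * 26 mod 47 = 42^2 * 26 = 25*26 = 39
  -> A = 39
B = 26^14 mod 47  (bits of 14 = 1110)
  bit 0 = 1: r = r^2 * 26 mod 47 = 1^2 * 26 = 1*26 = 26
  bit 1 = 1: r = r^2 * 26 mod 47 = 26^2 * 26 = 18*26 = 45
  bit 2 = 1: r = r^2 * 26 mod 47 = 45^2 * 26 = 4*26 = 10
  bit 3 = 0: r = r^2 mod 47 = 10^2 = 6
  -> B = 6
s = B^a = 6^9 mod 47  (bits of 9 = 1001)
  bit 0 = 1: r = r^2 * 6 mod 47 = 1^2 * 6 = 1*6 = 6
  bit 1 = 0: r = r^2 mod 47 = 6^2 = 36
  bit 2 = 0: r = r^2 mod 47 = 36^2 = 27
  bit 3 = 1: r = r^2 * 6 mod 47 = 27^2 * 6 = 24*6 = 3
  -> s = B^a = 3

Answer: 39 6 3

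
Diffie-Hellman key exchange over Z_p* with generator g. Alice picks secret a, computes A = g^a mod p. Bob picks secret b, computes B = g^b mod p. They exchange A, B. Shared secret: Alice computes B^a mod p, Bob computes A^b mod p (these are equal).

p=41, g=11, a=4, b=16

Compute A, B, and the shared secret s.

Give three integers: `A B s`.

A = 11^4 mod 41  (bits of 4 = 100)
  bit 0 = 1: r = r^2 * 11 mod 41 = 1^2 * 11 = 1*11 = 11
  bit 1 = 0: r = r^2 mod 41 = 11^2 = 39
  bit 2 = 0: r = r^2 mod 41 = 39^2 = 4
  -> A = 4
B = 11^16 mod 41  (bits of 16 = 10000)
  bit 0 = 1: r = r^2 * 11 mod 41 = 1^2 * 11 = 1*11 = 11
  bit 1 = 0: r = r^2 mod 41 = 11^2 = 39
  bit 2 = 0: r = r^2 mod 41 = 39^2 = 4
  bit 3 = 0: r = r^2 mod 41 = 4^2 = 16
  bit 4 = 0: r = r^2 mod 41 = 16^2 = 10
  -> B = 10
s = B^a = 10^4 mod 41  (bits of 4 = 100)
  bit 0 = 1: r = r^2 * 10 mod 41 = 1^2 * 10 = 1*10 = 10
  bit 1 = 0: r = r^2 mod 41 = 10^2 = 18
  bit 2 = 0: r = r^2 mod 41 = 18^2 = 37
  -> s = B^a = 37

Answer: 4 10 37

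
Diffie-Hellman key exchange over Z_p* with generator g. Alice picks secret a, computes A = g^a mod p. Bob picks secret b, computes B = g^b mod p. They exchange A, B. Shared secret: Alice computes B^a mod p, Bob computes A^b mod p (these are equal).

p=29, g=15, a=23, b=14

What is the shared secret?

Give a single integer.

A = 15^23 mod 29  (bits of 23 = 10111)
  bit 0 = 1: r = r^2 * 15 mod 29 = 1^2 * 15 = 1*15 = 15
  bit 1 = 0: r = r^2 mod 29 = 15^2 = 22
  bit 2 = 1: r = r^2 * 15 mod 29 = 22^2 * 15 = 20*15 = 10
  bit 3 = 1: r = r^2 * 15 mod 29 = 10^2 * 15 = 13*15 = 21
  bit 4 = 1: r = r^2 * 15 mod 29 = 21^2 * 15 = 6*15 = 3
  -> A = 3
B = 15^14 mod 29  (bits of 14 = 1110)
  bit 0 = 1: r = r^2 * 15 mod 29 = 1^2 * 15 = 1*15 = 15
  bit 1 = 1: r = r^2 * 15 mod 29 = 15^2 * 15 = 22*15 = 11
  bit 2 = 1: r = r^2 * 15 mod 29 = 11^2 * 15 = 5*15 = 17
  bit 3 = 0: r = r^2 mod 29 = 17^2 = 28
  -> B = 28
s = B^a = 28^23 mod 29  (bits of 23 = 10111)
  bit 0 = 1: r = r^2 * 28 mod 29 = 1^2 * 28 = 1*28 = 28
  bit 1 = 0: r = r^2 mod 29 = 28^2 = 1
  bit 2 = 1: r = r^2 * 28 mod 29 = 1^2 * 28 = 1*28 = 28
  bit 3 = 1: r = r^2 * 28 mod 29 = 28^2 * 28 = 1*28 = 28
  bit 4 = 1: r = r^2 * 28 mod 29 = 28^2 * 28 = 1*28 = 28
  -> s = B^a = 28

Answer: 28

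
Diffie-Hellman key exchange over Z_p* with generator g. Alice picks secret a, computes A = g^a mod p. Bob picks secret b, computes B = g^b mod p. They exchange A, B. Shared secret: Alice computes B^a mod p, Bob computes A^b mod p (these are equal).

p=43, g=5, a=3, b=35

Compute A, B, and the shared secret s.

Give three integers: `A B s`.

A = 5^3 mod 43  (bits of 3 = 11)
  bit 0 = 1: r = r^2 * 5 mod 43 = 1^2 * 5 = 1*5 = 5
  bit 1 = 1: r = r^2 * 5 mod 43 = 5^2 * 5 = 25*5 = 39
  -> A = 39
B = 5^35 mod 43  (bits of 35 = 100011)
  bit 0 = 1: r = r^2 * 5 mod 43 = 1^2 * 5 = 1*5 = 5
  bit 1 = 0: r = r^2 mod 43 = 5^2 = 25
  bit 2 = 0: r = r^2 mod 43 = 25^2 = 23
  bit 3 = 0: r = r^2 mod 43 = 23^2 = 13
  bit 4 = 1: r = r^2 * 5 mod 43 = 13^2 * 5 = 40*5 = 28
  bit 5 = 1: r = r^2 * 5 mod 43 = 28^2 * 5 = 10*5 = 7
  -> B = 7
s = B^a = 7^3 mod 43  (bits of 3 = 11)
  bit 0 = 1: r = r^2 * 7 mod 43 = 1^2 * 7 = 1*7 = 7
  bit 1 = 1: r = r^2 * 7 mod 43 = 7^2 * 7 = 6*7 = 42
  -> s = B^a = 42

Answer: 39 7 42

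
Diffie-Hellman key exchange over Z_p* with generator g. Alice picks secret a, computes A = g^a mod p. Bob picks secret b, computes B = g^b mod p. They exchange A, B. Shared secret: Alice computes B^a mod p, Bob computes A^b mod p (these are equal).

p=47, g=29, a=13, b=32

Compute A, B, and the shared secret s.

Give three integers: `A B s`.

A = 29^13 mod 47  (bits of 13 = 1101)
  bit 0 = 1: r = r^2 * 29 mod 47 = 1^2 * 29 = 1*29 = 29
  bit 1 = 1: r = r^2 * 29 mod 47 = 29^2 * 29 = 42*29 = 43
  bit 2 = 0: r = r^2 mod 47 = 43^2 = 16
  bit 3 = 1: r = r^2 * 29 mod 47 = 16^2 * 29 = 21*29 = 45
  -> A = 45
B = 29^32 mod 47  (bits of 32 = 100000)
  bit 0 = 1: r = r^2 * 29 mod 47 = 1^2 * 29 = 1*29 = 29
  bit 1 = 0: r = r^2 mod 47 = 29^2 = 42
  bit 2 = 0: r = r^2 mod 47 = 42^2 = 25
  bit 3 = 0: r = r^2 mod 47 = 25^2 = 14
  bit 4 = 0: r = r^2 mod 47 = 14^2 = 8
  bit 5 = 0: r = r^2 mod 47 = 8^2 = 17
  -> B = 17
s = B^a = 17^13 mod 47  (bits of 13 = 1101)
  bit 0 = 1: r = r^2 * 17 mod 47 = 1^2 * 17 = 1*17 = 17
  bit 1 = 1: r = r^2 * 17 mod 47 = 17^2 * 17 = 7*17 = 25
  bit 2 = 0: r = r^2 mod 47 = 25^2 = 14
  bit 3 = 1: r = r^2 * 17 mod 47 = 14^2 * 17 = 8*17 = 42
  -> s = B^a = 42

Answer: 45 17 42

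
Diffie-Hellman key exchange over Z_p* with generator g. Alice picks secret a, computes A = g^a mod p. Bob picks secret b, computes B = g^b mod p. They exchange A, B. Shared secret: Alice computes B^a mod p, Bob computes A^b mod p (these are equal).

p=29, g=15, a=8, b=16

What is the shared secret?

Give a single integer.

A = 15^8 mod 29  (bits of 8 = 1000)
  bit 0 = 1: r = r^2 * 15 mod 29 = 1^2 * 15 = 1*15 = 15
  bit 1 = 0: r = r^2 mod 29 = 15^2 = 22
  bit 2 = 0: r = r^2 mod 29 = 22^2 = 20
  bit 3 = 0: r = r^2 mod 29 = 20^2 = 23
  -> A = 23
B = 15^16 mod 29  (bits of 16 = 10000)
  bit 0 = 1: r = r^2 * 15 mod 29 = 1^2 * 15 = 1*15 = 15
  bit 1 = 0: r = r^2 mod 29 = 15^2 = 22
  bit 2 = 0: r = r^2 mod 29 = 22^2 = 20
  bit 3 = 0: r = r^2 mod 29 = 20^2 = 23
  bit 4 = 0: r = r^2 mod 29 = 23^2 = 7
  -> B = 7
s = B^a = 7^8 mod 29  (bits of 8 = 1000)
  bit 0 = 1: r = r^2 * 7 mod 29 = 1^2 * 7 = 1*7 = 7
  bit 1 = 0: r = r^2 mod 29 = 7^2 = 20
  bit 2 = 0: r = r^2 mod 29 = 20^2 = 23
  bit 3 = 0: r = r^2 mod 29 = 23^2 = 7
  -> s = B^a = 7

Answer: 7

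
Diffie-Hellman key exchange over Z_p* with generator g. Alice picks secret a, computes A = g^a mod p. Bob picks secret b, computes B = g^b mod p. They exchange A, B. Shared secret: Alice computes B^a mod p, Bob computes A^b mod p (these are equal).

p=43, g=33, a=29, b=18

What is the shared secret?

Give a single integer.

Answer: 4

Derivation:
A = 33^29 mod 43  (bits of 29 = 11101)
  bit 0 = 1: r = r^2 * 33 mod 43 = 1^2 * 33 = 1*33 = 33
  bit 1 = 1: r = r^2 * 33 mod 43 = 33^2 * 33 = 14*33 = 32
  bit 2 = 1: r = r^2 * 33 mod 43 = 32^2 * 33 = 35*33 = 37
  bit 3 = 0: r = r^2 mod 43 = 37^2 = 36
  bit 4 = 1: r = r^2 * 33 mod 43 = 36^2 * 33 = 6*33 = 26
  -> A = 26
B = 33^18 mod 43  (bits of 18 = 10010)
  bit 0 = 1: r = r^2 * 33 mod 43 = 1^2 * 33 = 1*33 = 33
  bit 1 = 0: r = r^2 mod 43 = 33^2 = 14
  bit 2 = 0: r = r^2 mod 43 = 14^2 = 24
  bit 3 = 1: r = r^2 * 33 mod 43 = 24^2 * 33 = 17*33 = 2
  bit 4 = 0: r = r^2 mod 43 = 2^2 = 4
  -> B = 4
s = B^a = 4^29 mod 43  (bits of 29 = 11101)
  bit 0 = 1: r = r^2 * 4 mod 43 = 1^2 * 4 = 1*4 = 4
  bit 1 = 1: r = r^2 * 4 mod 43 = 4^2 * 4 = 16*4 = 21
  bit 2 = 1: r = r^2 * 4 mod 43 = 21^2 * 4 = 11*4 = 1
  bit 3 = 0: r = r^2 mod 43 = 1^2 = 1
  bit 4 = 1: r = r^2 * 4 mod 43 = 1^2 * 4 = 1*4 = 4
  -> s = B^a = 4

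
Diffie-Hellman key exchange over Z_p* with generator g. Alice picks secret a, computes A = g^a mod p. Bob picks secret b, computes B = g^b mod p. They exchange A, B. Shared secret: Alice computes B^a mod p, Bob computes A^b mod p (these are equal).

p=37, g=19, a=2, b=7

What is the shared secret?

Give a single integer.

A = 19^2 mod 37  (bits of 2 = 10)
  bit 0 = 1: r = r^2 * 19 mod 37 = 1^2 * 19 = 1*19 = 19
  bit 1 = 0: r = r^2 mod 37 = 19^2 = 28
  -> A = 28
B = 19^7 mod 37  (bits of 7 = 111)
  bit 0 = 1: r = r^2 * 19 mod 37 = 1^2 * 19 = 1*19 = 19
  bit 1 = 1: r = r^2 * 19 mod 37 = 19^2 * 19 = 28*19 = 14
  bit 2 = 1: r = r^2 * 19 mod 37 = 14^2 * 19 = 11*19 = 24
  -> B = 24
s = B^a = 24^2 mod 37  (bits of 2 = 10)
  bit 0 = 1: r = r^2 * 24 mod 37 = 1^2 * 24 = 1*24 = 24
  bit 1 = 0: r = r^2 mod 37 = 24^2 = 21
  -> s = B^a = 21

Answer: 21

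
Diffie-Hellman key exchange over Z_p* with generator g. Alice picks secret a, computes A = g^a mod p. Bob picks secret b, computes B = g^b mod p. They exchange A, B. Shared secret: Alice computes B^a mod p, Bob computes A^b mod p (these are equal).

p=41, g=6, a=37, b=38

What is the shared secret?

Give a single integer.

Answer: 39

Derivation:
A = 6^37 mod 41  (bits of 37 = 100101)
  bit 0 = 1: r = r^2 * 6 mod 41 = 1^2 * 6 = 1*6 = 6
  bit 1 = 0: r = r^2 mod 41 = 6^2 = 36
  bit 2 = 0: r = r^2 mod 41 = 36^2 = 25
  bit 3 = 1: r = r^2 * 6 mod 41 = 25^2 * 6 = 10*6 = 19
  bit 4 = 0: r = r^2 mod 41 = 19^2 = 33
  bit 5 = 1: r = r^2 * 6 mod 41 = 33^2 * 6 = 23*6 = 15
  -> A = 15
B = 6^38 mod 41  (bits of 38 = 100110)
  bit 0 = 1: r = r^2 * 6 mod 41 = 1^2 * 6 = 1*6 = 6
  bit 1 = 0: r = r^2 mod 41 = 6^2 = 36
  bit 2 = 0: r = r^2 mod 41 = 36^2 = 25
  bit 3 = 1: r = r^2 * 6 mod 41 = 25^2 * 6 = 10*6 = 19
  bit 4 = 1: r = r^2 * 6 mod 41 = 19^2 * 6 = 33*6 = 34
  bit 5 = 0: r = r^2 mod 41 = 34^2 = 8
  -> B = 8
s = B^a = 8^37 mod 41  (bits of 37 = 100101)
  bit 0 = 1: r = r^2 * 8 mod 41 = 1^2 * 8 = 1*8 = 8
  bit 1 = 0: r = r^2 mod 41 = 8^2 = 23
  bit 2 = 0: r = r^2 mod 41 = 23^2 = 37
  bit 3 = 1: r = r^2 * 8 mod 41 = 37^2 * 8 = 16*8 = 5
  bit 4 = 0: r = r^2 mod 41 = 5^2 = 25
  bit 5 = 1: r = r^2 * 8 mod 41 = 25^2 * 8 = 10*8 = 39
  -> s = B^a = 39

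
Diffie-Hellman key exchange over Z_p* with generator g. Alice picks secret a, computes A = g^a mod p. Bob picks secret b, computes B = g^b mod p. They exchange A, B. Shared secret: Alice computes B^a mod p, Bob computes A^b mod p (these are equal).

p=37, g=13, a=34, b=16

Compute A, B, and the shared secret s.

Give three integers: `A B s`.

A = 13^34 mod 37  (bits of 34 = 100010)
  bit 0 = 1: r = r^2 * 13 mod 37 = 1^2 * 13 = 1*13 = 13
  bit 1 = 0: r = r^2 mod 37 = 13^2 = 21
  bit 2 = 0: r = r^2 mod 37 = 21^2 = 34
  bit 3 = 0: r = r^2 mod 37 = 34^2 = 9
  bit 4 = 1: r = r^2 * 13 mod 37 = 9^2 * 13 = 7*13 = 17
  bit 5 = 0: r = r^2 mod 37 = 17^2 = 30
  -> A = 30
B = 13^16 mod 37  (bits of 16 = 10000)
  bit 0 = 1: r = r^2 * 13 mod 37 = 1^2 * 13 = 1*13 = 13
  bit 1 = 0: r = r^2 mod 37 = 13^2 = 21
  bit 2 = 0: r = r^2 mod 37 = 21^2 = 34
  bit 3 = 0: r = r^2 mod 37 = 34^2 = 9
  bit 4 = 0: r = r^2 mod 37 = 9^2 = 7
  -> B = 7
s = B^a = 7^34 mod 37  (bits of 34 = 100010)
  bit 0 = 1: r = r^2 * 7 mod 37 = 1^2 * 7 = 1*7 = 7
  bit 1 = 0: r = r^2 mod 37 = 7^2 = 12
  bit 2 = 0: r = r^2 mod 37 = 12^2 = 33
  bit 3 = 0: r = r^2 mod 37 = 33^2 = 16
  bit 4 = 1: r = r^2 * 7 mod 37 = 16^2 * 7 = 34*7 = 16
  bit 5 = 0: r = r^2 mod 37 = 16^2 = 34
  -> s = B^a = 34

Answer: 30 7 34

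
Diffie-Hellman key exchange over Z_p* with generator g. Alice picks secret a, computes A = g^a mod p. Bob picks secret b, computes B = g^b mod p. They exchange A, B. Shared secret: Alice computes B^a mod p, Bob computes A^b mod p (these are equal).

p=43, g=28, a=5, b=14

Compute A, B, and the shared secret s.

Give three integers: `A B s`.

A = 28^5 mod 43  (bits of 5 = 101)
  bit 0 = 1: r = r^2 * 28 mod 43 = 1^2 * 28 = 1*28 = 28
  bit 1 = 0: r = r^2 mod 43 = 28^2 = 10
  bit 2 = 1: r = r^2 * 28 mod 43 = 10^2 * 28 = 14*28 = 5
  -> A = 5
B = 28^14 mod 43  (bits of 14 = 1110)
  bit 0 = 1: r = r^2 * 28 mod 43 = 1^2 * 28 = 1*28 = 28
  bit 1 = 1: r = r^2 * 28 mod 43 = 28^2 * 28 = 10*28 = 22
  bit 2 = 1: r = r^2 * 28 mod 43 = 22^2 * 28 = 11*28 = 7
  bit 3 = 0: r = r^2 mod 43 = 7^2 = 6
  -> B = 6
s = B^a = 6^5 mod 43  (bits of 5 = 101)
  bit 0 = 1: r = r^2 * 6 mod 43 = 1^2 * 6 = 1*6 = 6
  bit 1 = 0: r = r^2 mod 43 = 6^2 = 36
  bit 2 = 1: r = r^2 * 6 mod 43 = 36^2 * 6 = 6*6 = 36
  -> s = B^a = 36

Answer: 5 6 36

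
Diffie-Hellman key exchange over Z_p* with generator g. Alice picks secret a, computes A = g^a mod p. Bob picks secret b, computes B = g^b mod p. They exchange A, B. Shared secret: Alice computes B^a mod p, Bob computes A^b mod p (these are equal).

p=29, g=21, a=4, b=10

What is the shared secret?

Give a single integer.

A = 21^4 mod 29  (bits of 4 = 100)
  bit 0 = 1: r = r^2 * 21 mod 29 = 1^2 * 21 = 1*21 = 21
  bit 1 = 0: r = r^2 mod 29 = 21^2 = 6
  bit 2 = 0: r = r^2 mod 29 = 6^2 = 7
  -> A = 7
B = 21^10 mod 29  (bits of 10 = 1010)
  bit 0 = 1: r = r^2 * 21 mod 29 = 1^2 * 21 = 1*21 = 21
  bit 1 = 0: r = r^2 mod 29 = 21^2 = 6
  bit 2 = 1: r = r^2 * 21 mod 29 = 6^2 * 21 = 7*21 = 2
  bit 3 = 0: r = r^2 mod 29 = 2^2 = 4
  -> B = 4
s = B^a = 4^4 mod 29  (bits of 4 = 100)
  bit 0 = 1: r = r^2 * 4 mod 29 = 1^2 * 4 = 1*4 = 4
  bit 1 = 0: r = r^2 mod 29 = 4^2 = 16
  bit 2 = 0: r = r^2 mod 29 = 16^2 = 24
  -> s = B^a = 24

Answer: 24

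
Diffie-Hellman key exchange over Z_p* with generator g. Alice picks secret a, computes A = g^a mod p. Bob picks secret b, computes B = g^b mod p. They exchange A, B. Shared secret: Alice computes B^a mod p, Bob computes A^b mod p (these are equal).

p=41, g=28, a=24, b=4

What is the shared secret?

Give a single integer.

A = 28^24 mod 41  (bits of 24 = 11000)
  bit 0 = 1: r = r^2 * 28 mod 41 = 1^2 * 28 = 1*28 = 28
  bit 1 = 1: r = r^2 * 28 mod 41 = 28^2 * 28 = 5*28 = 17
  bit 2 = 0: r = r^2 mod 41 = 17^2 = 2
  bit 3 = 0: r = r^2 mod 41 = 2^2 = 4
  bit 4 = 0: r = r^2 mod 41 = 4^2 = 16
  -> A = 16
B = 28^4 mod 41  (bits of 4 = 100)
  bit 0 = 1: r = r^2 * 28 mod 41 = 1^2 * 28 = 1*28 = 28
  bit 1 = 0: r = r^2 mod 41 = 28^2 = 5
  bit 2 = 0: r = r^2 mod 41 = 5^2 = 25
  -> B = 25
s = B^a = 25^24 mod 41  (bits of 24 = 11000)
  bit 0 = 1: r = r^2 * 25 mod 41 = 1^2 * 25 = 1*25 = 25
  bit 1 = 1: r = r^2 * 25 mod 41 = 25^2 * 25 = 10*25 = 4
  bit 2 = 0: r = r^2 mod 41 = 4^2 = 16
  bit 3 = 0: r = r^2 mod 41 = 16^2 = 10
  bit 4 = 0: r = r^2 mod 41 = 10^2 = 18
  -> s = B^a = 18

Answer: 18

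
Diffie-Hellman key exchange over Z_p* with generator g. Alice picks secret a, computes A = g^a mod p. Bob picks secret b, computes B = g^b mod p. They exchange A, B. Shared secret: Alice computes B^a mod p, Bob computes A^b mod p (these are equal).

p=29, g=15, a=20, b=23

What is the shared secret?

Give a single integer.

A = 15^20 mod 29  (bits of 20 = 10100)
  bit 0 = 1: r = r^2 * 15 mod 29 = 1^2 * 15 = 1*15 = 15
  bit 1 = 0: r = r^2 mod 29 = 15^2 = 22
  bit 2 = 1: r = r^2 * 15 mod 29 = 22^2 * 15 = 20*15 = 10
  bit 3 = 0: r = r^2 mod 29 = 10^2 = 13
  bit 4 = 0: r = r^2 mod 29 = 13^2 = 24
  -> A = 24
B = 15^23 mod 29  (bits of 23 = 10111)
  bit 0 = 1: r = r^2 * 15 mod 29 = 1^2 * 15 = 1*15 = 15
  bit 1 = 0: r = r^2 mod 29 = 15^2 = 22
  bit 2 = 1: r = r^2 * 15 mod 29 = 22^2 * 15 = 20*15 = 10
  bit 3 = 1: r = r^2 * 15 mod 29 = 10^2 * 15 = 13*15 = 21
  bit 4 = 1: r = r^2 * 15 mod 29 = 21^2 * 15 = 6*15 = 3
  -> B = 3
s = B^a = 3^20 mod 29  (bits of 20 = 10100)
  bit 0 = 1: r = r^2 * 3 mod 29 = 1^2 * 3 = 1*3 = 3
  bit 1 = 0: r = r^2 mod 29 = 3^2 = 9
  bit 2 = 1: r = r^2 * 3 mod 29 = 9^2 * 3 = 23*3 = 11
  bit 3 = 0: r = r^2 mod 29 = 11^2 = 5
  bit 4 = 0: r = r^2 mod 29 = 5^2 = 25
  -> s = B^a = 25

Answer: 25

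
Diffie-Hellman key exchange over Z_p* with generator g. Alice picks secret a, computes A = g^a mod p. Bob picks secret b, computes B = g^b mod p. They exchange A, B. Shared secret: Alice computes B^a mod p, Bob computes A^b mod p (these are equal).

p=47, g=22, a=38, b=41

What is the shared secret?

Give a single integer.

A = 22^38 mod 47  (bits of 38 = 100110)
  bit 0 = 1: r = r^2 * 22 mod 47 = 1^2 * 22 = 1*22 = 22
  bit 1 = 0: r = r^2 mod 47 = 22^2 = 14
  bit 2 = 0: r = r^2 mod 47 = 14^2 = 8
  bit 3 = 1: r = r^2 * 22 mod 47 = 8^2 * 22 = 17*22 = 45
  bit 4 = 1: r = r^2 * 22 mod 47 = 45^2 * 22 = 4*22 = 41
  bit 5 = 0: r = r^2 mod 47 = 41^2 = 36
  -> A = 36
B = 22^41 mod 47  (bits of 41 = 101001)
  bit 0 = 1: r = r^2 * 22 mod 47 = 1^2 * 22 = 1*22 = 22
  bit 1 = 0: r = r^2 mod 47 = 22^2 = 14
  bit 2 = 1: r = r^2 * 22 mod 47 = 14^2 * 22 = 8*22 = 35
  bit 3 = 0: r = r^2 mod 47 = 35^2 = 3
  bit 4 = 0: r = r^2 mod 47 = 3^2 = 9
  bit 5 = 1: r = r^2 * 22 mod 47 = 9^2 * 22 = 34*22 = 43
  -> B = 43
s = B^a = 43^38 mod 47  (bits of 38 = 100110)
  bit 0 = 1: r = r^2 * 43 mod 47 = 1^2 * 43 = 1*43 = 43
  bit 1 = 0: r = r^2 mod 47 = 43^2 = 16
  bit 2 = 0: r = r^2 mod 47 = 16^2 = 21
  bit 3 = 1: r = r^2 * 43 mod 47 = 21^2 * 43 = 18*43 = 22
  bit 4 = 1: r = r^2 * 43 mod 47 = 22^2 * 43 = 14*43 = 38
  bit 5 = 0: r = r^2 mod 47 = 38^2 = 34
  -> s = B^a = 34

Answer: 34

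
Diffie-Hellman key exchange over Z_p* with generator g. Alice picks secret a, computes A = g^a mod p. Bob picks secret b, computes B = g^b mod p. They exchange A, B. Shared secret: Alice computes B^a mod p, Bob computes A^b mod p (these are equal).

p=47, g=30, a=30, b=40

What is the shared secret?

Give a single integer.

A = 30^30 mod 47  (bits of 30 = 11110)
  bit 0 = 1: r = r^2 * 30 mod 47 = 1^2 * 30 = 1*30 = 30
  bit 1 = 1: r = r^2 * 30 mod 47 = 30^2 * 30 = 7*30 = 22
  bit 2 = 1: r = r^2 * 30 mod 47 = 22^2 * 30 = 14*30 = 44
  bit 3 = 1: r = r^2 * 30 mod 47 = 44^2 * 30 = 9*30 = 35
  bit 4 = 0: r = r^2 mod 47 = 35^2 = 3
  -> A = 3
B = 30^40 mod 47  (bits of 40 = 101000)
  bit 0 = 1: r = r^2 * 30 mod 47 = 1^2 * 30 = 1*30 = 30
  bit 1 = 0: r = r^2 mod 47 = 30^2 = 7
  bit 2 = 1: r = r^2 * 30 mod 47 = 7^2 * 30 = 2*30 = 13
  bit 3 = 0: r = r^2 mod 47 = 13^2 = 28
  bit 4 = 0: r = r^2 mod 47 = 28^2 = 32
  bit 5 = 0: r = r^2 mod 47 = 32^2 = 37
  -> B = 37
s = B^a = 37^30 mod 47  (bits of 30 = 11110)
  bit 0 = 1: r = r^2 * 37 mod 47 = 1^2 * 37 = 1*37 = 37
  bit 1 = 1: r = r^2 * 37 mod 47 = 37^2 * 37 = 6*37 = 34
  bit 2 = 1: r = r^2 * 37 mod 47 = 34^2 * 37 = 28*37 = 2
  bit 3 = 1: r = r^2 * 37 mod 47 = 2^2 * 37 = 4*37 = 7
  bit 4 = 0: r = r^2 mod 47 = 7^2 = 2
  -> s = B^a = 2

Answer: 2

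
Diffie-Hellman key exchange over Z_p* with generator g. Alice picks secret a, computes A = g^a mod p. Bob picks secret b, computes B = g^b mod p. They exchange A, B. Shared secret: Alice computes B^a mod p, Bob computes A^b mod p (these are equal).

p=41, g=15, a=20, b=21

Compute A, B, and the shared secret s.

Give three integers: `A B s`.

A = 15^20 mod 41  (bits of 20 = 10100)
  bit 0 = 1: r = r^2 * 15 mod 41 = 1^2 * 15 = 1*15 = 15
  bit 1 = 0: r = r^2 mod 41 = 15^2 = 20
  bit 2 = 1: r = r^2 * 15 mod 41 = 20^2 * 15 = 31*15 = 14
  bit 3 = 0: r = r^2 mod 41 = 14^2 = 32
  bit 4 = 0: r = r^2 mod 41 = 32^2 = 40
  -> A = 40
B = 15^21 mod 41  (bits of 21 = 10101)
  bit 0 = 1: r = r^2 * 15 mod 41 = 1^2 * 15 = 1*15 = 15
  bit 1 = 0: r = r^2 mod 41 = 15^2 = 20
  bit 2 = 1: r = r^2 * 15 mod 41 = 20^2 * 15 = 31*15 = 14
  bit 3 = 0: r = r^2 mod 41 = 14^2 = 32
  bit 4 = 1: r = r^2 * 15 mod 41 = 32^2 * 15 = 40*15 = 26
  -> B = 26
s = B^a = 26^20 mod 41  (bits of 20 = 10100)
  bit 0 = 1: r = r^2 * 26 mod 41 = 1^2 * 26 = 1*26 = 26
  bit 1 = 0: r = r^2 mod 41 = 26^2 = 20
  bit 2 = 1: r = r^2 * 26 mod 41 = 20^2 * 26 = 31*26 = 27
  bit 3 = 0: r = r^2 mod 41 = 27^2 = 32
  bit 4 = 0: r = r^2 mod 41 = 32^2 = 40
  -> s = B^a = 40

Answer: 40 26 40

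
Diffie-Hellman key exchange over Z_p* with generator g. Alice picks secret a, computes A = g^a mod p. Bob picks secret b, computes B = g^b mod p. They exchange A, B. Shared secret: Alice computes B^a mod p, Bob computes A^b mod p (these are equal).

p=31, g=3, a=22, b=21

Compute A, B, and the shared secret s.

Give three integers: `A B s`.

Answer: 14 15 8

Derivation:
A = 3^22 mod 31  (bits of 22 = 10110)
  bit 0 = 1: r = r^2 * 3 mod 31 = 1^2 * 3 = 1*3 = 3
  bit 1 = 0: r = r^2 mod 31 = 3^2 = 9
  bit 2 = 1: r = r^2 * 3 mod 31 = 9^2 * 3 = 19*3 = 26
  bit 3 = 1: r = r^2 * 3 mod 31 = 26^2 * 3 = 25*3 = 13
  bit 4 = 0: r = r^2 mod 31 = 13^2 = 14
  -> A = 14
B = 3^21 mod 31  (bits of 21 = 10101)
  bit 0 = 1: r = r^2 * 3 mod 31 = 1^2 * 3 = 1*3 = 3
  bit 1 = 0: r = r^2 mod 31 = 3^2 = 9
  bit 2 = 1: r = r^2 * 3 mod 31 = 9^2 * 3 = 19*3 = 26
  bit 3 = 0: r = r^2 mod 31 = 26^2 = 25
  bit 4 = 1: r = r^2 * 3 mod 31 = 25^2 * 3 = 5*3 = 15
  -> B = 15
s = B^a = 15^22 mod 31  (bits of 22 = 10110)
  bit 0 = 1: r = r^2 * 15 mod 31 = 1^2 * 15 = 1*15 = 15
  bit 1 = 0: r = r^2 mod 31 = 15^2 = 8
  bit 2 = 1: r = r^2 * 15 mod 31 = 8^2 * 15 = 2*15 = 30
  bit 3 = 1: r = r^2 * 15 mod 31 = 30^2 * 15 = 1*15 = 15
  bit 4 = 0: r = r^2 mod 31 = 15^2 = 8
  -> s = B^a = 8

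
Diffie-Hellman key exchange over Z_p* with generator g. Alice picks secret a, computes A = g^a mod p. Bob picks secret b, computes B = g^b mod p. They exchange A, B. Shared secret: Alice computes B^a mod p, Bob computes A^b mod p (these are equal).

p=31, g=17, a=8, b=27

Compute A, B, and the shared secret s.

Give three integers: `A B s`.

Answer: 18 29 8

Derivation:
A = 17^8 mod 31  (bits of 8 = 1000)
  bit 0 = 1: r = r^2 * 17 mod 31 = 1^2 * 17 = 1*17 = 17
  bit 1 = 0: r = r^2 mod 31 = 17^2 = 10
  bit 2 = 0: r = r^2 mod 31 = 10^2 = 7
  bit 3 = 0: r = r^2 mod 31 = 7^2 = 18
  -> A = 18
B = 17^27 mod 31  (bits of 27 = 11011)
  bit 0 = 1: r = r^2 * 17 mod 31 = 1^2 * 17 = 1*17 = 17
  bit 1 = 1: r = r^2 * 17 mod 31 = 17^2 * 17 = 10*17 = 15
  bit 2 = 0: r = r^2 mod 31 = 15^2 = 8
  bit 3 = 1: r = r^2 * 17 mod 31 = 8^2 * 17 = 2*17 = 3
  bit 4 = 1: r = r^2 * 17 mod 31 = 3^2 * 17 = 9*17 = 29
  -> B = 29
s = B^a = 29^8 mod 31  (bits of 8 = 1000)
  bit 0 = 1: r = r^2 * 29 mod 31 = 1^2 * 29 = 1*29 = 29
  bit 1 = 0: r = r^2 mod 31 = 29^2 = 4
  bit 2 = 0: r = r^2 mod 31 = 4^2 = 16
  bit 3 = 0: r = r^2 mod 31 = 16^2 = 8
  -> s = B^a = 8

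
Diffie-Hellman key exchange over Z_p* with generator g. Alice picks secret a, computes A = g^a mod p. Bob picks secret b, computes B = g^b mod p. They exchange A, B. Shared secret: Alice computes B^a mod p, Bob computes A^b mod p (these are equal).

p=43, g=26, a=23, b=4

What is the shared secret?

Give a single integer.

A = 26^23 mod 43  (bits of 23 = 10111)
  bit 0 = 1: r = r^2 * 26 mod 43 = 1^2 * 26 = 1*26 = 26
  bit 1 = 0: r = r^2 mod 43 = 26^2 = 31
  bit 2 = 1: r = r^2 * 26 mod 43 = 31^2 * 26 = 15*26 = 3
  bit 3 = 1: r = r^2 * 26 mod 43 = 3^2 * 26 = 9*26 = 19
  bit 4 = 1: r = r^2 * 26 mod 43 = 19^2 * 26 = 17*26 = 12
  -> A = 12
B = 26^4 mod 43  (bits of 4 = 100)
  bit 0 = 1: r = r^2 * 26 mod 43 = 1^2 * 26 = 1*26 = 26
  bit 1 = 0: r = r^2 mod 43 = 26^2 = 31
  bit 2 = 0: r = r^2 mod 43 = 31^2 = 15
  -> B = 15
s = B^a = 15^23 mod 43  (bits of 23 = 10111)
  bit 0 = 1: r = r^2 * 15 mod 43 = 1^2 * 15 = 1*15 = 15
  bit 1 = 0: r = r^2 mod 43 = 15^2 = 10
  bit 2 = 1: r = r^2 * 15 mod 43 = 10^2 * 15 = 14*15 = 38
  bit 3 = 1: r = r^2 * 15 mod 43 = 38^2 * 15 = 25*15 = 31
  bit 4 = 1: r = r^2 * 15 mod 43 = 31^2 * 15 = 15*15 = 10
  -> s = B^a = 10

Answer: 10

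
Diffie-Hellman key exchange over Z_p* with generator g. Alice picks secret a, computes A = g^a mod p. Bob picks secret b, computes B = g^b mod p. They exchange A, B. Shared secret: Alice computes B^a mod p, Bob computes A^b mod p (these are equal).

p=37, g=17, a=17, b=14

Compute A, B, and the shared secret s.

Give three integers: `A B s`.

A = 17^17 mod 37  (bits of 17 = 10001)
  bit 0 = 1: r = r^2 * 17 mod 37 = 1^2 * 17 = 1*17 = 17
  bit 1 = 0: r = r^2 mod 37 = 17^2 = 30
  bit 2 = 0: r = r^2 mod 37 = 30^2 = 12
  bit 3 = 0: r = r^2 mod 37 = 12^2 = 33
  bit 4 = 1: r = r^2 * 17 mod 37 = 33^2 * 17 = 16*17 = 13
  -> A = 13
B = 17^14 mod 37  (bits of 14 = 1110)
  bit 0 = 1: r = r^2 * 17 mod 37 = 1^2 * 17 = 1*17 = 17
  bit 1 = 1: r = r^2 * 17 mod 37 = 17^2 * 17 = 30*17 = 29
  bit 2 = 1: r = r^2 * 17 mod 37 = 29^2 * 17 = 27*17 = 15
  bit 3 = 0: r = r^2 mod 37 = 15^2 = 3
  -> B = 3
s = B^a = 3^17 mod 37  (bits of 17 = 10001)
  bit 0 = 1: r = r^2 * 3 mod 37 = 1^2 * 3 = 1*3 = 3
  bit 1 = 0: r = r^2 mod 37 = 3^2 = 9
  bit 2 = 0: r = r^2 mod 37 = 9^2 = 7
  bit 3 = 0: r = r^2 mod 37 = 7^2 = 12
  bit 4 = 1: r = r^2 * 3 mod 37 = 12^2 * 3 = 33*3 = 25
  -> s = B^a = 25

Answer: 13 3 25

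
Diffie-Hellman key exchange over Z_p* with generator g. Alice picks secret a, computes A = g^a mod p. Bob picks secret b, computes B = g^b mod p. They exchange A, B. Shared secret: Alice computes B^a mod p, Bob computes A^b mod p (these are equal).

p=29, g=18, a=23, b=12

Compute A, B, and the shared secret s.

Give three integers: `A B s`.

A = 18^23 mod 29  (bits of 23 = 10111)
  bit 0 = 1: r = r^2 * 18 mod 29 = 1^2 * 18 = 1*18 = 18
  bit 1 = 0: r = r^2 mod 29 = 18^2 = 5
  bit 2 = 1: r = r^2 * 18 mod 29 = 5^2 * 18 = 25*18 = 15
  bit 3 = 1: r = r^2 * 18 mod 29 = 15^2 * 18 = 22*18 = 19
  bit 4 = 1: r = r^2 * 18 mod 29 = 19^2 * 18 = 13*18 = 2
  -> A = 2
B = 18^12 mod 29  (bits of 12 = 1100)
  bit 0 = 1: r = r^2 * 18 mod 29 = 1^2 * 18 = 1*18 = 18
  bit 1 = 1: r = r^2 * 18 mod 29 = 18^2 * 18 = 5*18 = 3
  bit 2 = 0: r = r^2 mod 29 = 3^2 = 9
  bit 3 = 0: r = r^2 mod 29 = 9^2 = 23
  -> B = 23
s = B^a = 23^23 mod 29  (bits of 23 = 10111)
  bit 0 = 1: r = r^2 * 23 mod 29 = 1^2 * 23 = 1*23 = 23
  bit 1 = 0: r = r^2 mod 29 = 23^2 = 7
  bit 2 = 1: r = r^2 * 23 mod 29 = 7^2 * 23 = 20*23 = 25
  bit 3 = 1: r = r^2 * 23 mod 29 = 25^2 * 23 = 16*23 = 20
  bit 4 = 1: r = r^2 * 23 mod 29 = 20^2 * 23 = 23*23 = 7
  -> s = B^a = 7

Answer: 2 23 7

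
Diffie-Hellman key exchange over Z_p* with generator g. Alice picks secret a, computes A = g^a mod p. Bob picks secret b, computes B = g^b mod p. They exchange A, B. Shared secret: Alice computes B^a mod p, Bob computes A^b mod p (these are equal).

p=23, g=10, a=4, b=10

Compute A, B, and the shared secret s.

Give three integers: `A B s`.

A = 10^4 mod 23  (bits of 4 = 100)
  bit 0 = 1: r = r^2 * 10 mod 23 = 1^2 * 10 = 1*10 = 10
  bit 1 = 0: r = r^2 mod 23 = 10^2 = 8
  bit 2 = 0: r = r^2 mod 23 = 8^2 = 18
  -> A = 18
B = 10^10 mod 23  (bits of 10 = 1010)
  bit 0 = 1: r = r^2 * 10 mod 23 = 1^2 * 10 = 1*10 = 10
  bit 1 = 0: r = r^2 mod 23 = 10^2 = 8
  bit 2 = 1: r = r^2 * 10 mod 23 = 8^2 * 10 = 18*10 = 19
  bit 3 = 0: r = r^2 mod 23 = 19^2 = 16
  -> B = 16
s = B^a = 16^4 mod 23  (bits of 4 = 100)
  bit 0 = 1: r = r^2 * 16 mod 23 = 1^2 * 16 = 1*16 = 16
  bit 1 = 0: r = r^2 mod 23 = 16^2 = 3
  bit 2 = 0: r = r^2 mod 23 = 3^2 = 9
  -> s = B^a = 9

Answer: 18 16 9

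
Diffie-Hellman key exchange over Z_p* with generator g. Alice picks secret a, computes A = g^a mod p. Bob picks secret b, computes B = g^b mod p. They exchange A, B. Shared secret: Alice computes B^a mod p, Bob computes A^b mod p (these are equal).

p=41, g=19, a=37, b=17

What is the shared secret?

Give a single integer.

A = 19^37 mod 41  (bits of 37 = 100101)
  bit 0 = 1: r = r^2 * 19 mod 41 = 1^2 * 19 = 1*19 = 19
  bit 1 = 0: r = r^2 mod 41 = 19^2 = 33
  bit 2 = 0: r = r^2 mod 41 = 33^2 = 23
  bit 3 = 1: r = r^2 * 19 mod 41 = 23^2 * 19 = 37*19 = 6
  bit 4 = 0: r = r^2 mod 41 = 6^2 = 36
  bit 5 = 1: r = r^2 * 19 mod 41 = 36^2 * 19 = 25*19 = 24
  -> A = 24
B = 19^17 mod 41  (bits of 17 = 10001)
  bit 0 = 1: r = r^2 * 19 mod 41 = 1^2 * 19 = 1*19 = 19
  bit 1 = 0: r = r^2 mod 41 = 19^2 = 33
  bit 2 = 0: r = r^2 mod 41 = 33^2 = 23
  bit 3 = 0: r = r^2 mod 41 = 23^2 = 37
  bit 4 = 1: r = r^2 * 19 mod 41 = 37^2 * 19 = 16*19 = 17
  -> B = 17
s = B^a = 17^37 mod 41  (bits of 37 = 100101)
  bit 0 = 1: r = r^2 * 17 mod 41 = 1^2 * 17 = 1*17 = 17
  bit 1 = 0: r = r^2 mod 41 = 17^2 = 2
  bit 2 = 0: r = r^2 mod 41 = 2^2 = 4
  bit 3 = 1: r = r^2 * 17 mod 41 = 4^2 * 17 = 16*17 = 26
  bit 4 = 0: r = r^2 mod 41 = 26^2 = 20
  bit 5 = 1: r = r^2 * 17 mod 41 = 20^2 * 17 = 31*17 = 35
  -> s = B^a = 35

Answer: 35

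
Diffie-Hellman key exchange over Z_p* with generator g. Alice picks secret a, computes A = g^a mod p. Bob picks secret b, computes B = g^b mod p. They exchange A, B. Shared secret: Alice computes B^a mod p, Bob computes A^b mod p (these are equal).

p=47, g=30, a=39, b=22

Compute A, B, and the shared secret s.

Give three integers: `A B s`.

A = 30^39 mod 47  (bits of 39 = 100111)
  bit 0 = 1: r = r^2 * 30 mod 47 = 1^2 * 30 = 1*30 = 30
  bit 1 = 0: r = r^2 mod 47 = 30^2 = 7
  bit 2 = 0: r = r^2 mod 47 = 7^2 = 2
  bit 3 = 1: r = r^2 * 30 mod 47 = 2^2 * 30 = 4*30 = 26
  bit 4 = 1: r = r^2 * 30 mod 47 = 26^2 * 30 = 18*30 = 23
  bit 5 = 1: r = r^2 * 30 mod 47 = 23^2 * 30 = 12*30 = 31
  -> A = 31
B = 30^22 mod 47  (bits of 22 = 10110)
  bit 0 = 1: r = r^2 * 30 mod 47 = 1^2 * 30 = 1*30 = 30
  bit 1 = 0: r = r^2 mod 47 = 30^2 = 7
  bit 2 = 1: r = r^2 * 30 mod 47 = 7^2 * 30 = 2*30 = 13
  bit 3 = 1: r = r^2 * 30 mod 47 = 13^2 * 30 = 28*30 = 41
  bit 4 = 0: r = r^2 mod 47 = 41^2 = 36
  -> B = 36
s = B^a = 36^39 mod 47  (bits of 39 = 100111)
  bit 0 = 1: r = r^2 * 36 mod 47 = 1^2 * 36 = 1*36 = 36
  bit 1 = 0: r = r^2 mod 47 = 36^2 = 27
  bit 2 = 0: r = r^2 mod 47 = 27^2 = 24
  bit 3 = 1: r = r^2 * 36 mod 47 = 24^2 * 36 = 12*36 = 9
  bit 4 = 1: r = r^2 * 36 mod 47 = 9^2 * 36 = 34*36 = 2
  bit 5 = 1: r = r^2 * 36 mod 47 = 2^2 * 36 = 4*36 = 3
  -> s = B^a = 3

Answer: 31 36 3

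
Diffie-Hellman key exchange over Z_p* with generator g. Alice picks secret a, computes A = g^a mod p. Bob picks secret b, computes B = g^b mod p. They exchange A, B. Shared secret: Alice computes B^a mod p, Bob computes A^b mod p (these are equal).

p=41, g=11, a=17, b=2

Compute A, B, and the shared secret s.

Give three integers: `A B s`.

A = 11^17 mod 41  (bits of 17 = 10001)
  bit 0 = 1: r = r^2 * 11 mod 41 = 1^2 * 11 = 1*11 = 11
  bit 1 = 0: r = r^2 mod 41 = 11^2 = 39
  bit 2 = 0: r = r^2 mod 41 = 39^2 = 4
  bit 3 = 0: r = r^2 mod 41 = 4^2 = 16
  bit 4 = 1: r = r^2 * 11 mod 41 = 16^2 * 11 = 10*11 = 28
  -> A = 28
B = 11^2 mod 41  (bits of 2 = 10)
  bit 0 = 1: r = r^2 * 11 mod 41 = 1^2 * 11 = 1*11 = 11
  bit 1 = 0: r = r^2 mod 41 = 11^2 = 39
  -> B = 39
s = B^a = 39^17 mod 41  (bits of 17 = 10001)
  bit 0 = 1: r = r^2 * 39 mod 41 = 1^2 * 39 = 1*39 = 39
  bit 1 = 0: r = r^2 mod 41 = 39^2 = 4
  bit 2 = 0: r = r^2 mod 41 = 4^2 = 16
  bit 3 = 0: r = r^2 mod 41 = 16^2 = 10
  bit 4 = 1: r = r^2 * 39 mod 41 = 10^2 * 39 = 18*39 = 5
  -> s = B^a = 5

Answer: 28 39 5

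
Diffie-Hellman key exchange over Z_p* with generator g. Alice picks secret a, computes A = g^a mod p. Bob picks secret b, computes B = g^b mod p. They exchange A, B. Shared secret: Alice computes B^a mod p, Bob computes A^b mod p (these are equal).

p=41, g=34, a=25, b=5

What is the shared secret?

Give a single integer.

Answer: 3

Derivation:
A = 34^25 mod 41  (bits of 25 = 11001)
  bit 0 = 1: r = r^2 * 34 mod 41 = 1^2 * 34 = 1*34 = 34
  bit 1 = 1: r = r^2 * 34 mod 41 = 34^2 * 34 = 8*34 = 26
  bit 2 = 0: r = r^2 mod 41 = 26^2 = 20
  bit 3 = 0: r = r^2 mod 41 = 20^2 = 31
  bit 4 = 1: r = r^2 * 34 mod 41 = 31^2 * 34 = 18*34 = 38
  -> A = 38
B = 34^5 mod 41  (bits of 5 = 101)
  bit 0 = 1: r = r^2 * 34 mod 41 = 1^2 * 34 = 1*34 = 34
  bit 1 = 0: r = r^2 mod 41 = 34^2 = 8
  bit 2 = 1: r = r^2 * 34 mod 41 = 8^2 * 34 = 23*34 = 3
  -> B = 3
s = B^a = 3^25 mod 41  (bits of 25 = 11001)
  bit 0 = 1: r = r^2 * 3 mod 41 = 1^2 * 3 = 1*3 = 3
  bit 1 = 1: r = r^2 * 3 mod 41 = 3^2 * 3 = 9*3 = 27
  bit 2 = 0: r = r^2 mod 41 = 27^2 = 32
  bit 3 = 0: r = r^2 mod 41 = 32^2 = 40
  bit 4 = 1: r = r^2 * 3 mod 41 = 40^2 * 3 = 1*3 = 3
  -> s = B^a = 3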